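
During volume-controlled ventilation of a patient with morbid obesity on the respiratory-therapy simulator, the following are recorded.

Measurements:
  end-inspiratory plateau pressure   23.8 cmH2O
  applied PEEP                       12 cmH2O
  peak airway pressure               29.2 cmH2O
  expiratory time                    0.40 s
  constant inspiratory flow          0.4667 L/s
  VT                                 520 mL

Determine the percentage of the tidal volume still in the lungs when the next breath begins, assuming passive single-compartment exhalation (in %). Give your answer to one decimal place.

R = (PIP − Pplat)/V̇ = (29.2 − 23.8) / 0.4667 = 5.4/0.4667 = 11.571 cmH2O·s/L.
C = Vt/(Pplat − PEEP) = 520.0 / (23.8 − 12) = 520.0/11.8 = 44.068 mL/cmH2O.
τ = R × C = 11.571 × 0.04407 L/cmH2O = 0.5099 s.
Fraction remaining at end-expiration = e^(−Te/τ) = e^(−0.40/0.5099) = 0.4564 → 45.64%.

45.6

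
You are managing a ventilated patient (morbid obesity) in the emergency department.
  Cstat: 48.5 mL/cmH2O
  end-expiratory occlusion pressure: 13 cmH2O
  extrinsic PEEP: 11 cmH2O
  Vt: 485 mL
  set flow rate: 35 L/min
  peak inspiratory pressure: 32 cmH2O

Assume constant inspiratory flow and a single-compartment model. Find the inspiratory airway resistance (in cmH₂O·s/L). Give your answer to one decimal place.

15.4

Flow: 35 L/min ÷ 60 = 0.5833 L/s.
Total PEEP = 13 cmH2O (set 11 + intrinsic 2); this is the baseline alveolar pressure.
Equation of motion (constant flow): PIP = Vt/C + R·V̇ + PEEP.
R·V̇ = PIP − Vt/C − PEEP = 32 − 485/48.5 − 13 = 32 − 10.0 − 13 = 9.0 cmH2O.
R = 9.0 / 0.5833 = 15.429 cmH2O·s/L.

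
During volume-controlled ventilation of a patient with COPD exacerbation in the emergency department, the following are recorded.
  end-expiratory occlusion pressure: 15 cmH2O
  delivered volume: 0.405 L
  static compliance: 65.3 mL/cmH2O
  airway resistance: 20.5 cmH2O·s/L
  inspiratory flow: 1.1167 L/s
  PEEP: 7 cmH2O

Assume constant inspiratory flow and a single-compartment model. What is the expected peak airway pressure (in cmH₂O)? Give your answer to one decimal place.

Total PEEP = 15 cmH2O (set 7 + intrinsic 8); this is the baseline alveolar pressure.
Equation of motion (constant flow): PIP = Vt/C + R·V̇ + PEEP.
PIP = 405/65.3 + 20.5×1.1167 + 15 = 6.202 + 22.892 + 15 = 44.094 cmH2O.

44.1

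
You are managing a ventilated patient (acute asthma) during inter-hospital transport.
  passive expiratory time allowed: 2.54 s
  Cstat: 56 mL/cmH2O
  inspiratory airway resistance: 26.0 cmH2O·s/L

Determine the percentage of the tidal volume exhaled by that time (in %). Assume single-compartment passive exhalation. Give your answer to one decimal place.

82.5

τ = R × C = 26.0 × 56 mL/cmH2O = 26.0 × 0.056 L/cmH2O = 1.456 s.
Passive exhalation: V(t)/V₀ = e^(−t/τ) = e^(−2.54/1.456) = 0.1747.
Fraction exhaled = 1 − 0.1747 = 0.8253 → 82.53%.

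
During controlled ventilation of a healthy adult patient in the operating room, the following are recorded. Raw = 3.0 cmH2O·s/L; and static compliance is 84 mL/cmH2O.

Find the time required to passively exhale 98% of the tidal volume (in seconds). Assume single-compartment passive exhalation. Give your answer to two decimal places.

0.99

τ = R × C = 3.0 × 84 mL/cmH2O = 3.0 × 0.084 L/cmH2O = 0.252 s.
Exhaled fraction f = 1 − e^(−t/τ) → t = −τ·ln(1 − f) = −0.252·ln(0.02) = 0.9858 s.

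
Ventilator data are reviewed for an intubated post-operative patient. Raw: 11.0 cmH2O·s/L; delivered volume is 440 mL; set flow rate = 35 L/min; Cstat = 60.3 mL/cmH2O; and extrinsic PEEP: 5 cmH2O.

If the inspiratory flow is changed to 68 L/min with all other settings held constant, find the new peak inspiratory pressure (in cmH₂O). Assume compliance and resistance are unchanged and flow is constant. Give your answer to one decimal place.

Flow: 35 L/min ÷ 60 = 0.5833 L/s.
New flow: 68 L/min ÷ 60 = 1.1333 L/s.
PIP = Vt/C + R·V̇ + PEEP (constant-flow equation of motion).
Only the resistive term changes: ΔPIP = R × ΔV̇ = 11.0 × (1.1333 − 0.5833) = 11.0 × 0.55 = 6.05 cmH2O.
Original PIP = 440/60.3 + 11.0×0.5833 + 5 = 18.713 cmH2O; new PIP = 18.713 + (6.05) = 24.763 cmH2O.

24.8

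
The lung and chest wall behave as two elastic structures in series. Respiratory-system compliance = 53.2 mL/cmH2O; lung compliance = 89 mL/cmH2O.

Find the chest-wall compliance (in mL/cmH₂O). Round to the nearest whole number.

132

1/Ccw = 1/Crs − 1/CL.
1/Ccw = 1/53.2 − 1/89 = 0.007561.
Ccw = 132.26 mL/cmH2O.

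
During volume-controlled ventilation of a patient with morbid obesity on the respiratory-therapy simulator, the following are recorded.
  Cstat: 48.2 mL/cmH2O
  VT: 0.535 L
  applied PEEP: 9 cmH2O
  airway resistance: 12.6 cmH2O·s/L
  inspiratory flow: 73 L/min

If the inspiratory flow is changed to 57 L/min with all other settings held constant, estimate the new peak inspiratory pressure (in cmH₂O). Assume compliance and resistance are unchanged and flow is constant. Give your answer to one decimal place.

32.1

Flow: 73 L/min ÷ 60 = 1.2167 L/s.
New flow: 57 L/min ÷ 60 = 0.95 L/s.
PIP = Vt/C + R·V̇ + PEEP (constant-flow equation of motion).
Only the resistive term changes: ΔPIP = R × ΔV̇ = 12.6 × (0.95 − 1.2167) = 12.6 × -0.2667 = -3.36 cmH2O.
Original PIP = 535/48.2 + 12.6×1.2167 + 9 = 35.43 cmH2O; new PIP = 35.43 + (-3.36) = 32.07 cmH2O.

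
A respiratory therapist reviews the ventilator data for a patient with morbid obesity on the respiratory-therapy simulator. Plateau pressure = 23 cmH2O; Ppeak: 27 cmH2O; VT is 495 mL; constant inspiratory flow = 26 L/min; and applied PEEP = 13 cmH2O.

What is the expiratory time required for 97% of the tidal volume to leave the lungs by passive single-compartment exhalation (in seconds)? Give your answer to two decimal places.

1.60

Flow: 26 L/min ÷ 60 = 0.4333 L/s.
R = (PIP − Pplat)/V̇ = (27 − 23) / 0.4333 = 4.0/0.4333 = 9.231 cmH2O·s/L.
C = Vt/(Pplat − PEEP) = 495.0 / (23 − 13) = 495.0/10.0 = 49.5 mL/cmH2O.
τ = R × C = 9.231 × 0.0495 L/cmH2O = 0.4569 s.
t = −τ·ln(1 − 0.97) = −0.4569·ln(0.03) = 1.602 s.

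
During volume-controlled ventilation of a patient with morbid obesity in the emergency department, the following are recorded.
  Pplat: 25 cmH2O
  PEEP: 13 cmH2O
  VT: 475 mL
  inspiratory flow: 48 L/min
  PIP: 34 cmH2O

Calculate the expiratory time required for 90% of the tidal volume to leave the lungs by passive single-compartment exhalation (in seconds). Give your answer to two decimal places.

1.03

Flow: 48 L/min ÷ 60 = 0.8 L/s.
R = (PIP − Pplat)/V̇ = (34 − 25) / 0.8 = 9.0/0.8 = 11.25 cmH2O·s/L.
C = Vt/(Pplat − PEEP) = 475.0 / (25 − 13) = 475.0/12.0 = 39.583 mL/cmH2O.
τ = R × C = 11.25 × 0.03958 L/cmH2O = 0.4453 s.
t = −τ·ln(1 − 0.90) = −0.4453·ln(0.1) = 1.025 s.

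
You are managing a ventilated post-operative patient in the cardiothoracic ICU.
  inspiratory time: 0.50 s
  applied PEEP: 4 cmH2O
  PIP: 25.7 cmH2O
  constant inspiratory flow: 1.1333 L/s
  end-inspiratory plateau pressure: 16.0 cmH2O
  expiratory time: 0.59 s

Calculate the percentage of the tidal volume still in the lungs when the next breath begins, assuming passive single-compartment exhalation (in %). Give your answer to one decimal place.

Vt = flow × Ti = 1.1333 L/s × 0.50 s × 1000 mL/L = 566.65 mL.
R = (PIP − Pplat)/V̇ = (25.7 − 16.0) / 1.1333 = 9.7/1.1333 = 8.559 cmH2O·s/L.
C = Vt/(Pplat − PEEP) = 566.65 / (16.0 − 4) = 566.65/12.0 = 47.221 mL/cmH2O.
τ = R × C = 8.559 × 0.04722 L/cmH2O = 0.4042 s.
Fraction remaining at end-expiration = e^(−Te/τ) = e^(−0.59/0.4042) = 0.2323 → 23.23%.

23.2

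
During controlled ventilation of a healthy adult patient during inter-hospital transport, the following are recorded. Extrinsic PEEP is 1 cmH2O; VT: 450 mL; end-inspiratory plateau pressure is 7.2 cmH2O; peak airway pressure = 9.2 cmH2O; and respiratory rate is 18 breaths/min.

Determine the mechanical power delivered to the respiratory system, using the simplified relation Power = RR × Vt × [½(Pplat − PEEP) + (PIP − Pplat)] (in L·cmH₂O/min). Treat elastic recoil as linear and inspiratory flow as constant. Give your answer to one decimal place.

41.3

Per-breath work = Vt × [½(Pplat−PEEP) + (PIP−Pplat)] = 0.450 × [0.5×6.2 + 2.0] = 0.450 × 5.1 = 2.295 L·cmH2O.
Power = 18 × 2.295 = 41.31 L·cmH2O/min.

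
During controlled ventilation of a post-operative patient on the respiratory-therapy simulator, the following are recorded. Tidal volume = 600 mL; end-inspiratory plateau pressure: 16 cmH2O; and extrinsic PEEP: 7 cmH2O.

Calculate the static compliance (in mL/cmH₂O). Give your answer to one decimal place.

Cstat = Vt / (Pplat − PEEP) = 600 / (16 − 7) = 600 / 9.0 = 66.667 mL/cmH2O.

66.7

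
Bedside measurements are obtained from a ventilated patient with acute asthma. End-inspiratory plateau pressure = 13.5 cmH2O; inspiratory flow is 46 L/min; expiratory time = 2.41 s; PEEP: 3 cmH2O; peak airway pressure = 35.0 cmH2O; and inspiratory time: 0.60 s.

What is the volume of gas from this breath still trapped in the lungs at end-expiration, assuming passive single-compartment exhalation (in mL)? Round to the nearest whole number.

Flow: 46 L/min ÷ 60 = 0.7667 L/s.
Vt = flow × Ti = 0.7667 L/s × 0.60 s × 1000 mL/L = 460.02 mL.
R = (PIP − Pplat)/V̇ = (35.0 − 13.5) / 0.7667 = 21.5/0.7667 = 28.042 cmH2O·s/L.
C = Vt/(Pplat − PEEP) = 460.02 / (13.5 − 3) = 460.02/10.5 = 43.811 mL/cmH2O.
τ = R × C = 28.042 × 0.04381 L/cmH2O = 1.229 s.
Fraction remaining = e^(−Te/τ) = e^(−2.41/1.229) = 0.1407.
Trapped volume = 460.02 × 0.1407 = 64.725 mL.

65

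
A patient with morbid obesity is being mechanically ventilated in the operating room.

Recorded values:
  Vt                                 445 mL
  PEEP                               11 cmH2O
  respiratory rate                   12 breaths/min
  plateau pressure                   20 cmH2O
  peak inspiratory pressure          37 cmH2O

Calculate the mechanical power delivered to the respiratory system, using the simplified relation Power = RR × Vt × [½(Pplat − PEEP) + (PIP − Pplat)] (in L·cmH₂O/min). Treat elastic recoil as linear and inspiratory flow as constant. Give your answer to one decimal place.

Per-breath work = Vt × [½(Pplat−PEEP) + (PIP−Pplat)] = 0.445 × [0.5×9.0 + 17.0] = 0.445 × 21.5 = 9.568 L·cmH2O.
Power = 12 × 9.568 = 114.82 L·cmH2O/min.

114.8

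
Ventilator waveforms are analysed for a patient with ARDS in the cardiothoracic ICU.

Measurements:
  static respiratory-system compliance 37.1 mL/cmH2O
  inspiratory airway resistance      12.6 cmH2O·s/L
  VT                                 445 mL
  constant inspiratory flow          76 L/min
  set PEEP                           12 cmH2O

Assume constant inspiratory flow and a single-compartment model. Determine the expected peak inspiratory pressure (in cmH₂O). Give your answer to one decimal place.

40.0

Flow: 76 L/min ÷ 60 = 1.2667 L/s.
Equation of motion (constant flow): PIP = Vt/C + R·V̇ + PEEP.
PIP = 445/37.1 + 12.6×1.2667 + 12 = 11.995 + 15.96 + 12 = 39.955 cmH2O.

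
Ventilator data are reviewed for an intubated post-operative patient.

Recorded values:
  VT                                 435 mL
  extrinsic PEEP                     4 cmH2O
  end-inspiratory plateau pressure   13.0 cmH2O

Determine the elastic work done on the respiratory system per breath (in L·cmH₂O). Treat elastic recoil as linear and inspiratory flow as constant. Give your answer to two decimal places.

1.96

Elastic work ≈ ½ × (Pplat − PEEP) × Vt = 0.5 × (13.0 − 4) × 0.435 L = 0.5 × 9.0 × 0.435 = 1.958 L·cmH2O.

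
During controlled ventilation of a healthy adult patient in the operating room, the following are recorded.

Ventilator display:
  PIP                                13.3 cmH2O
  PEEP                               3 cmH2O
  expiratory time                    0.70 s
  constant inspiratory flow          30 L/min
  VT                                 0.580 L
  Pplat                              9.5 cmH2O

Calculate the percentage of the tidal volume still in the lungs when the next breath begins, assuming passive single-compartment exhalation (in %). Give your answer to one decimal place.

35.6

Flow: 30 L/min ÷ 60 = 0.5 L/s.
R = (PIP − Pplat)/V̇ = (13.3 − 9.5) / 0.5 = 3.8/0.5 = 7.6 cmH2O·s/L.
C = Vt/(Pplat − PEEP) = 580.0 / (9.5 − 3) = 580.0/6.5 = 89.231 mL/cmH2O.
τ = R × C = 7.6 × 0.08923 L/cmH2O = 0.6781 s.
Fraction remaining at end-expiration = e^(−Te/τ) = e^(−0.70/0.6781) = 0.3562 → 35.62%.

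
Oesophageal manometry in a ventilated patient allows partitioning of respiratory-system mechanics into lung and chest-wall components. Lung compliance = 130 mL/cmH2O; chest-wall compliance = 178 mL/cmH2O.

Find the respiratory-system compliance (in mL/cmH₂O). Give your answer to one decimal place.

75.1

Lung and chest wall are elastances in series: 1/Crs = 1/CL + 1/Ccw.
1/Crs = 1/130 + 1/178 = 0.01331.
Crs = 75.131 mL/cmH2O.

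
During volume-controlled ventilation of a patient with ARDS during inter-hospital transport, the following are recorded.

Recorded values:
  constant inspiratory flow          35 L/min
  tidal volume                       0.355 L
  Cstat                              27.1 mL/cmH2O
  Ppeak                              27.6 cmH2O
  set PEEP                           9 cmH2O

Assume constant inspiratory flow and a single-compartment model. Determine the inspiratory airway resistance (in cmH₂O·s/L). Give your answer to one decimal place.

9.4

Flow: 35 L/min ÷ 60 = 0.5833 L/s.
Equation of motion (constant flow): PIP = Vt/C + R·V̇ + PEEP.
R·V̇ = PIP − Vt/C − PEEP = 27.6 − 355/27.1 − 9 = 27.6 − 13.1 − 9 = 5.5 cmH2O.
R = 5.5 / 0.5833 = 9.429 cmH2O·s/L.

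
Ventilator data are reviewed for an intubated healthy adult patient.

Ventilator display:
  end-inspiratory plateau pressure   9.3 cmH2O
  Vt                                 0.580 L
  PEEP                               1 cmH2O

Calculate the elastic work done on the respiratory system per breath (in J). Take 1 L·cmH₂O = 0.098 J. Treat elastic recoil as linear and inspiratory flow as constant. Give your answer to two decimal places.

0.24

Elastic work ≈ ½ × (Pplat − PEEP) × Vt = 0.5 × (9.3 − 1) × 0.580 L = 0.5 × 8.3 × 0.580 = 2.407 L·cmH2O.
× 0.098 J/(L·cmH2O) → 0.2359 J.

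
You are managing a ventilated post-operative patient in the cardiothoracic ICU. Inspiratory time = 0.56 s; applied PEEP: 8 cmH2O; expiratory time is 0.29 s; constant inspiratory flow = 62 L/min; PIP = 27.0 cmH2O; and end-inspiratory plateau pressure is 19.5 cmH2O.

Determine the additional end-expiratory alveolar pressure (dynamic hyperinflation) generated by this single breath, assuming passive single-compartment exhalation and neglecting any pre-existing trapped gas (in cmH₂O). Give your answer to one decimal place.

Flow: 62 L/min ÷ 60 = 1.0333 L/s.
Vt = flow × Ti = 1.0333 L/s × 0.56 s × 1000 mL/L = 578.65 mL.
R = (PIP − Pplat)/V̇ = (27.0 − 19.5) / 1.0333 = 7.5/1.0333 = 7.258 cmH2O·s/L.
C = Vt/(Pplat − PEEP) = 578.65 / (19.5 − 8) = 578.65/11.5 = 50.317 mL/cmH2O.
τ = R × C = 7.258 × 0.05032 L/cmH2O = 0.3652 s.
Fraction remaining = e^(−Te/τ) = e^(−0.29/0.3652) = 0.452; trapped volume = 578.65 × 0.452 = 261.55 mL.
Additional alveolar pressure from trapping ≈ V_trapped / C = 261.55 / 50.317 = 5.198 cmH2O.

5.2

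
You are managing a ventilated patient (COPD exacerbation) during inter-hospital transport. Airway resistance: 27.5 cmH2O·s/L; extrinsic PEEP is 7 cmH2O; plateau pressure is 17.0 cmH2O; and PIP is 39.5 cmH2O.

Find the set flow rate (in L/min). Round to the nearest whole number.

49

flow = (PIP − Pplat) / Raw = (39.5 − 17.0) / 27.5 = 0.8182 L/s × 60 = 49.092 L/min.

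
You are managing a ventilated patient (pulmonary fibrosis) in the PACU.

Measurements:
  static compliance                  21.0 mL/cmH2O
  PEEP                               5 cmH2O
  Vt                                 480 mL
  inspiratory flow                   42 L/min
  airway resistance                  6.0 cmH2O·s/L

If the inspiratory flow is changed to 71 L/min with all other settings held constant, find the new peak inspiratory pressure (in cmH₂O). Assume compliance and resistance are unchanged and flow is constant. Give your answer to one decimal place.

35.0

Flow: 42 L/min ÷ 60 = 0.7 L/s.
New flow: 71 L/min ÷ 60 = 1.1833 L/s.
PIP = Vt/C + R·V̇ + PEEP (constant-flow equation of motion).
Only the resistive term changes: ΔPIP = R × ΔV̇ = 6.0 × (1.1833 − 0.7) = 6.0 × 0.4833 = 2.9 cmH2O.
Original PIP = 480/21.0 + 6.0×0.7 + 5 = 32.057 cmH2O; new PIP = 32.057 + (2.9) = 34.957 cmH2O.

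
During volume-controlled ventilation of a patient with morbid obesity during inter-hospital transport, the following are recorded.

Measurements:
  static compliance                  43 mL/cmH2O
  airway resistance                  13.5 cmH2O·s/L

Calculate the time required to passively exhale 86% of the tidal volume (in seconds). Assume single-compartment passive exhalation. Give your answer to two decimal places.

τ = R × C = 13.5 × 43 mL/cmH2O = 13.5 × 0.043 L/cmH2O = 0.5805 s.
Exhaled fraction f = 1 − e^(−t/τ) → t = −τ·ln(1 − f) = −0.5805·ln(0.14) = 1.141 s.

1.14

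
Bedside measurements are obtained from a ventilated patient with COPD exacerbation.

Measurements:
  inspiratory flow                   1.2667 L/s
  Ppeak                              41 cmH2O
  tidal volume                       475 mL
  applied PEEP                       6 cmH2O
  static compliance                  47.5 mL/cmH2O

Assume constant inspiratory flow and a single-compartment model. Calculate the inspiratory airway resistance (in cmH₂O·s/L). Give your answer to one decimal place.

Equation of motion (constant flow): PIP = Vt/C + R·V̇ + PEEP.
R·V̇ = PIP − Vt/C − PEEP = 41 − 475/47.5 − 6 = 41 − 10.0 − 6 = 25.0 cmH2O.
R = 25.0 / 1.2667 = 19.736 cmH2O·s/L.

19.7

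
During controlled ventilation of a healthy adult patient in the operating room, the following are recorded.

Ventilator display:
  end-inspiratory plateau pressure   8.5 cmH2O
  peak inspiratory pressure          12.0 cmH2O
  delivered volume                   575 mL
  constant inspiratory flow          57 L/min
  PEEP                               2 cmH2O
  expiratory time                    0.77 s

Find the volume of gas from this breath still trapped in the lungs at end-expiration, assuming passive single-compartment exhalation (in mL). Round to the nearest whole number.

Flow: 57 L/min ÷ 60 = 0.95 L/s.
R = (PIP − Pplat)/V̇ = (12.0 − 8.5) / 0.95 = 3.5/0.95 = 3.684 cmH2O·s/L.
C = Vt/(Pplat − PEEP) = 575.0 / (8.5 − 2) = 575.0/6.5 = 88.462 mL/cmH2O.
τ = R × C = 3.684 × 0.08846 L/cmH2O = 0.3259 s.
Fraction remaining = e^(−Te/τ) = e^(−0.77/0.3259) = 0.09417.
Trapped volume = 575.0 × 0.09417 = 54.148 mL.

54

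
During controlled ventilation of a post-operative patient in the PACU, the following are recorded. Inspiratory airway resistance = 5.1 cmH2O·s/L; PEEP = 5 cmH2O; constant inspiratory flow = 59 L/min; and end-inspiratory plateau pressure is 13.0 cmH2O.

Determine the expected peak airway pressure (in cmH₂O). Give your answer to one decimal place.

18.0

Flow: 59 L/min ÷ 60 = 0.9833 L/s.
PIP = Pplat + Raw × flow = 13.0 + 5.1 × 0.9833 = 13.0 + 5.015 = 18.015 cmH2O.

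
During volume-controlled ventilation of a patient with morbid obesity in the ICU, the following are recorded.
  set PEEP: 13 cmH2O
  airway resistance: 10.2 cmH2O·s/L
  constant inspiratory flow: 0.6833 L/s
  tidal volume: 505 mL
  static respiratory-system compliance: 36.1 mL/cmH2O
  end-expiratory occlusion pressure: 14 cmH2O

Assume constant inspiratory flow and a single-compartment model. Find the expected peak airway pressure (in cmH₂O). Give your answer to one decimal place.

35.0

Total PEEP = 14 cmH2O (set 13 + intrinsic 1); this is the baseline alveolar pressure.
Equation of motion (constant flow): PIP = Vt/C + R·V̇ + PEEP.
PIP = 505/36.1 + 10.2×0.6833 + 14 = 13.989 + 6.97 + 14 = 34.959 cmH2O.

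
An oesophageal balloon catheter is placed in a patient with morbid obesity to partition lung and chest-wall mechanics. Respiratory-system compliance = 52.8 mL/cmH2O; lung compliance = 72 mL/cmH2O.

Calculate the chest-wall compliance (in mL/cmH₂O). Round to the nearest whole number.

198

1/Ccw = 1/Crs − 1/CL.
1/Ccw = 1/52.8 − 1/72 = 0.005051.
Ccw = 197.98 mL/cmH2O.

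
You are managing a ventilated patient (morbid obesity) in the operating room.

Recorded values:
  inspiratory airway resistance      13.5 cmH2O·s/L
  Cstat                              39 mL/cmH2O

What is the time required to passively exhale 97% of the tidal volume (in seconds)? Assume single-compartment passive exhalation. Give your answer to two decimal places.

τ = R × C = 13.5 × 39 mL/cmH2O = 13.5 × 0.039 L/cmH2O = 0.5265 s.
Exhaled fraction f = 1 − e^(−t/τ) → t = −τ·ln(1 − f) = −0.5265·ln(0.03) = 1.846 s.

1.85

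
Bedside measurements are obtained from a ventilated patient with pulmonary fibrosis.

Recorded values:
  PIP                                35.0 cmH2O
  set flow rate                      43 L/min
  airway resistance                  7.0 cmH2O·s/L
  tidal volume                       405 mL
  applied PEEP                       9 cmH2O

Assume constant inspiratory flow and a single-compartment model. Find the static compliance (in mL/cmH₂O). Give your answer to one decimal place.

Flow: 43 L/min ÷ 60 = 0.7167 L/s.
Equation of motion (constant flow): PIP = Vt/C + R·V̇ + PEEP.
Vt/C = PIP − R·V̇ − PEEP = 35.0 − 7.0×0.7167 − 9 = 35.0 − 5.017 − 9 = 20.983 cmH2O.
C = Vt / 20.983 = 405 / 20.983 = 19.301 mL/cmH2O.

19.3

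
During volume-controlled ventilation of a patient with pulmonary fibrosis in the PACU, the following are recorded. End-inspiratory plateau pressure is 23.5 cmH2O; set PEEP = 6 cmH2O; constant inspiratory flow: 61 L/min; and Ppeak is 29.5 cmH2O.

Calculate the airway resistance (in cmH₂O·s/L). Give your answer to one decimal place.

5.9

Flow: 61 L/min ÷ 60 = 1.0167 L/s.
Raw = (PIP − Pplat) / flow = (29.5 − 23.5) / 1.0167 = 6.0 / 1.0167 = 5.901 cmH2O·s/L.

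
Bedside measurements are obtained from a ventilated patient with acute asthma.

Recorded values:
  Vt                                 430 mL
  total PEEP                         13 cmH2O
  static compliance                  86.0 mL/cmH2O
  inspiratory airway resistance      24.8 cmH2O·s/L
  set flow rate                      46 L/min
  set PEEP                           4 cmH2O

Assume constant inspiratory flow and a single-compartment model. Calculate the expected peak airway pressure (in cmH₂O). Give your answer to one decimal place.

37.0

Flow: 46 L/min ÷ 60 = 0.7667 L/s.
Total PEEP = 13 cmH2O (set 4 + intrinsic 9); this is the baseline alveolar pressure.
Equation of motion (constant flow): PIP = Vt/C + R·V̇ + PEEP.
PIP = 430/86.0 + 24.8×0.7667 + 13 = 5.0 + 19.014 + 13 = 37.014 cmH2O.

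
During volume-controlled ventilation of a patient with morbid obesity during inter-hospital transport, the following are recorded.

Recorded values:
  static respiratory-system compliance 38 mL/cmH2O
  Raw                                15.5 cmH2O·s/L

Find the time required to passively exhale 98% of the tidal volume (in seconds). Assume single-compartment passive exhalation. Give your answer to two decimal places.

2.30

τ = R × C = 15.5 × 38 mL/cmH2O = 15.5 × 0.038 L/cmH2O = 0.589 s.
Exhaled fraction f = 1 − e^(−t/τ) → t = −τ·ln(1 − f) = −0.589·ln(0.02) = 2.304 s.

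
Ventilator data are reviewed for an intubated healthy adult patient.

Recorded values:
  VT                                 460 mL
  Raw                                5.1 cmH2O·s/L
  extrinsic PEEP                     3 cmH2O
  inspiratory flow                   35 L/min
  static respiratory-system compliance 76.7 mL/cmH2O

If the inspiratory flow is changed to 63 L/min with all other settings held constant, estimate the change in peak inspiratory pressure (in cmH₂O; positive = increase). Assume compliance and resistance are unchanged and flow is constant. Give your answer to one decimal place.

2.4

Flow: 35 L/min ÷ 60 = 0.5833 L/s.
New flow: 63 L/min ÷ 60 = 1.05 L/s.
PIP = Vt/C + R·V̇ + PEEP (constant-flow equation of motion).
Only the resistive term changes: ΔPIP = R × ΔV̇ = 5.1 × (1.05 − 0.5833) = 5.1 × 0.4667 = 2.38 cmH2O.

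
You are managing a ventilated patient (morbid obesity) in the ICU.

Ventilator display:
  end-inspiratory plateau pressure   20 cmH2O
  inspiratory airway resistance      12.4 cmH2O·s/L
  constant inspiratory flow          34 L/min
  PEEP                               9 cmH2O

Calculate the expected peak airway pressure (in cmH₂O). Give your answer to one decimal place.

Flow: 34 L/min ÷ 60 = 0.5667 L/s.
PIP = Pplat + Raw × flow = 20 + 12.4 × 0.5667 = 20 + 7.027 = 27.027 cmH2O.

27.0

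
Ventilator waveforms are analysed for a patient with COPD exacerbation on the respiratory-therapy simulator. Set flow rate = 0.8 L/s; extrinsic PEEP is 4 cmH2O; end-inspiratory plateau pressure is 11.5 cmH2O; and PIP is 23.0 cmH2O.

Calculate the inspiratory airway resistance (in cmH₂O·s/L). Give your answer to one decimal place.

Raw = (PIP − Pplat) / flow = (23.0 − 11.5) / 0.8 = 11.5 / 0.8 = 14.375 cmH2O·s/L.

14.4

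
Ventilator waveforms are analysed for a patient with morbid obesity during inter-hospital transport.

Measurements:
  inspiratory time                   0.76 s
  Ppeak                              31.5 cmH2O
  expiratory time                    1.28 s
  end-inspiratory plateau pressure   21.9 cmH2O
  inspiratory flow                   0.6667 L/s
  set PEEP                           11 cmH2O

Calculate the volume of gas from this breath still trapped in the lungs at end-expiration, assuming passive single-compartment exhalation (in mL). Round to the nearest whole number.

Vt = flow × Ti = 0.6667 L/s × 0.76 s × 1000 mL/L = 506.69 mL.
R = (PIP − Pplat)/V̇ = (31.5 − 21.9) / 0.6667 = 9.6/0.6667 = 14.399 cmH2O·s/L.
C = Vt/(Pplat − PEEP) = 506.69 / (21.9 − 11) = 506.69/10.9 = 46.485 mL/cmH2O.
τ = R × C = 14.399 × 0.04649 L/cmH2O = 0.6694 s.
Fraction remaining = e^(−Te/τ) = e^(−1.28/0.6694) = 0.1478.
Trapped volume = 506.69 × 0.1478 = 74.889 mL.

75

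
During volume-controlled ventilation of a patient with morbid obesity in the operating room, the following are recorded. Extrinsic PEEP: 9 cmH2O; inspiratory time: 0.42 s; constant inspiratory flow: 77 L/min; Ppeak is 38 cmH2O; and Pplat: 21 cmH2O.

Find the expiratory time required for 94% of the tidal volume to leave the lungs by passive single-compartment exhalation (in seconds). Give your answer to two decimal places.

Flow: 77 L/min ÷ 60 = 1.2833 L/s.
Vt = flow × Ti = 1.2833 L/s × 0.42 s × 1000 mL/L = 538.99 mL.
R = (PIP − Pplat)/V̇ = (38 − 21) / 1.2833 = 17.0/1.2833 = 13.247 cmH2O·s/L.
C = Vt/(Pplat − PEEP) = 538.99 / (21 − 9) = 538.99/12.0 = 44.916 mL/cmH2O.
τ = R × C = 13.247 × 0.04492 L/cmH2O = 0.5951 s.
t = −τ·ln(1 − 0.94) = −0.5951·ln(0.06) = 1.674 s.

1.67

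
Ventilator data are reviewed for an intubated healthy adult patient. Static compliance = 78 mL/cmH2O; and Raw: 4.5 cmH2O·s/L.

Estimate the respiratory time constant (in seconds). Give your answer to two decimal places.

0.35

τ = R × C = 4.5 × 78 mL/cmH2O = 4.5 × 0.078 L/cmH2O = 0.351 s.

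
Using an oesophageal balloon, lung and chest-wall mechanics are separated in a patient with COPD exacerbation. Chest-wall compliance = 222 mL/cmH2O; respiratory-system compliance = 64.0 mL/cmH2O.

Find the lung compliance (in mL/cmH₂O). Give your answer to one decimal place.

89.9

1/CL = 1/Crs − 1/Ccw.
1/CL = 1/64.0 − 1/222 = 0.01112.
CL = 89.928 mL/cmH2O.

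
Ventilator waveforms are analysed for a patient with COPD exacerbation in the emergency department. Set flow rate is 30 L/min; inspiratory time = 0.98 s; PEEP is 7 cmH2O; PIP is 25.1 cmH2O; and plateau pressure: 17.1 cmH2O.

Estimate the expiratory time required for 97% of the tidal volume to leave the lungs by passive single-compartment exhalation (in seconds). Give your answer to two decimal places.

2.72

Flow: 30 L/min ÷ 60 = 0.5 L/s.
Vt = flow × Ti = 0.5 L/s × 0.98 s × 1000 mL/L = 490.0 mL.
R = (PIP − Pplat)/V̇ = (25.1 − 17.1) / 0.5 = 8.0/0.5 = 16.0 cmH2O·s/L.
C = Vt/(Pplat − PEEP) = 490.0 / (17.1 − 7) = 490.0/10.1 = 48.515 mL/cmH2O.
τ = R × C = 16.0 × 0.04852 L/cmH2O = 0.7763 s.
t = −τ·ln(1 − 0.97) = −0.7763·ln(0.03) = 2.722 s.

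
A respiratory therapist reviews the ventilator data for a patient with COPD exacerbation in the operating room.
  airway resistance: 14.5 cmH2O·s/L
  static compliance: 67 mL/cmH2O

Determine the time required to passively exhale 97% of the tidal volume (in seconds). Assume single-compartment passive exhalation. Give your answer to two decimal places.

τ = R × C = 14.5 × 67 mL/cmH2O = 14.5 × 0.067 L/cmH2O = 0.9715 s.
Exhaled fraction f = 1 − e^(−t/τ) → t = −τ·ln(1 − f) = −0.9715·ln(0.03) = 3.407 s.

3.41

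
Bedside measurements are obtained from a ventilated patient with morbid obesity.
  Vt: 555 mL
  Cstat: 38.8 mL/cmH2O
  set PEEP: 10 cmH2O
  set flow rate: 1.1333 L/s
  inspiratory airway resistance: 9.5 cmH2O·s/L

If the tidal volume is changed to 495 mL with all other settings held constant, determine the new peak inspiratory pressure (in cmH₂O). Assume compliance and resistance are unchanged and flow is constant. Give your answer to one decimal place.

PIP = Vt/C + R·V̇ + PEEP (constant-flow equation of motion).
Only the elastic term changes: ΔPIP = ΔVt / C = (495 − 555) / 38.8 = -1.546 cmH2O.
Original PIP = 555/38.8 + 9.5×1.1333 + 10 = 35.07 cmH2O; new PIP = 35.07 + (-1.546) = 33.524 cmH2O.

33.5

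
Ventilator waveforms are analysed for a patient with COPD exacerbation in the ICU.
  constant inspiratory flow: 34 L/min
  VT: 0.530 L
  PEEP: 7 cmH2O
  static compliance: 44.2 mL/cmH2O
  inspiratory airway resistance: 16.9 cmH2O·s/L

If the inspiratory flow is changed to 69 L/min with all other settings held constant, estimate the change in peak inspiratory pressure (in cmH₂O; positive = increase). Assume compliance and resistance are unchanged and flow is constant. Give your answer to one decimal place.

9.9

Flow: 34 L/min ÷ 60 = 0.5667 L/s.
New flow: 69 L/min ÷ 60 = 1.15 L/s.
PIP = Vt/C + R·V̇ + PEEP (constant-flow equation of motion).
Only the resistive term changes: ΔPIP = R × ΔV̇ = 16.9 × (1.15 − 0.5667) = 16.9 × 0.5833 = 9.858 cmH2O.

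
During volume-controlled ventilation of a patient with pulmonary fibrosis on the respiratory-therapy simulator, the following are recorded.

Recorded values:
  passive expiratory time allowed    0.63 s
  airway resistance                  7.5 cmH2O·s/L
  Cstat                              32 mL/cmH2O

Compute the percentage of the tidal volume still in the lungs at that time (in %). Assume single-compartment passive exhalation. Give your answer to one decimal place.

τ = R × C = 7.5 × 32 mL/cmH2O = 7.5 × 0.032 L/cmH2O = 0.24 s.
Passive exhalation: V(t)/V₀ = e^(−t/τ) = e^(−0.63/0.24) = 0.07244.
Fraction remaining = 0.07244 → 7.244%.

7.2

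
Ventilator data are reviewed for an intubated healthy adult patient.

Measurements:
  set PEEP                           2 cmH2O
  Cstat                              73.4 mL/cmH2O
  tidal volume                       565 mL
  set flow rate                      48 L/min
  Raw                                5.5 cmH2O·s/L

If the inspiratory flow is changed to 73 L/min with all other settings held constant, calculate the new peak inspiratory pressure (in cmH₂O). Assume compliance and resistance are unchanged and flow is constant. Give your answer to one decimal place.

Flow: 48 L/min ÷ 60 = 0.8 L/s.
New flow: 73 L/min ÷ 60 = 1.2167 L/s.
PIP = Vt/C + R·V̇ + PEEP (constant-flow equation of motion).
Only the resistive term changes: ΔPIP = R × ΔV̇ = 5.5 × (1.2167 − 0.8) = 5.5 × 0.4167 = 2.292 cmH2O.
Original PIP = 565/73.4 + 5.5×0.8 + 2 = 14.098 cmH2O; new PIP = 14.098 + (2.292) = 16.39 cmH2O.

16.4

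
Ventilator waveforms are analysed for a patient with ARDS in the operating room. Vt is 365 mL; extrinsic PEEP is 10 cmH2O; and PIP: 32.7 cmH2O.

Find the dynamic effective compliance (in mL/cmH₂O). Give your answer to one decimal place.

16.1

Dynamic compliance = Vt / (PIP − PEEP) = 365 / (32.7 − 10) = 365 / 22.7 = 16.079 mL/cmH2O.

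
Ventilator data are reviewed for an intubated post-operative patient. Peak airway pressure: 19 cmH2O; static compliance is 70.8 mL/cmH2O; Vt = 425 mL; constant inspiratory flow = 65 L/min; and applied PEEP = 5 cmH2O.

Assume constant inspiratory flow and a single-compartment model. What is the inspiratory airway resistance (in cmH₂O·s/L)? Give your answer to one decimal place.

Flow: 65 L/min ÷ 60 = 1.0833 L/s.
Equation of motion (constant flow): PIP = Vt/C + R·V̇ + PEEP.
R·V̇ = PIP − Vt/C − PEEP = 19 − 425/70.8 − 5 = 19 − 6.003 − 5 = 7.997 cmH2O.
R = 7.997 / 1.0833 = 7.382 cmH2O·s/L.

7.4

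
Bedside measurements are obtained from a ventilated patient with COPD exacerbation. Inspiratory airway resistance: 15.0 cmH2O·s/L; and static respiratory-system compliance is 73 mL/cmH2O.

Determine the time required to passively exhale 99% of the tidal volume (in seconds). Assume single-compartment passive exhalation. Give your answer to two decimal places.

5.04

τ = R × C = 15.0 × 73 mL/cmH2O = 15.0 × 0.073 L/cmH2O = 1.095 s.
Exhaled fraction f = 1 − e^(−t/τ) → t = −τ·ln(1 − f) = −1.095·ln(0.01) = 5.043 s.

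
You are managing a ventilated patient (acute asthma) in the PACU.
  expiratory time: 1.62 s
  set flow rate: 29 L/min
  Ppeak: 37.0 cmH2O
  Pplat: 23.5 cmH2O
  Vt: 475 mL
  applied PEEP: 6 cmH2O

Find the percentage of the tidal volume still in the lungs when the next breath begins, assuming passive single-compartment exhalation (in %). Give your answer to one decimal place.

11.8

Flow: 29 L/min ÷ 60 = 0.4833 L/s.
R = (PIP − Pplat)/V̇ = (37.0 − 23.5) / 0.4833 = 13.5/0.4833 = 27.933 cmH2O·s/L.
C = Vt/(Pplat − PEEP) = 475.0 / (23.5 − 6) = 475.0/17.5 = 27.143 mL/cmH2O.
τ = R × C = 27.933 × 0.02714 L/cmH2O = 0.7581 s.
Fraction remaining at end-expiration = e^(−Te/τ) = e^(−1.62/0.7581) = 0.118 → 11.8%.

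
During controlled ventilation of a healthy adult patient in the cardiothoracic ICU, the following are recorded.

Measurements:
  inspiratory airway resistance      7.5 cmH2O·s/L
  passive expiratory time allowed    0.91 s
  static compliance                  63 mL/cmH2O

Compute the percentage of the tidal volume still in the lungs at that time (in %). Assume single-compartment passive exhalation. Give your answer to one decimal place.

τ = R × C = 7.5 × 63 mL/cmH2O = 7.5 × 0.063 L/cmH2O = 0.4725 s.
Passive exhalation: V(t)/V₀ = e^(−t/τ) = e^(−0.91/0.4725) = 0.1457.
Fraction remaining = 0.1457 → 14.57%.

14.6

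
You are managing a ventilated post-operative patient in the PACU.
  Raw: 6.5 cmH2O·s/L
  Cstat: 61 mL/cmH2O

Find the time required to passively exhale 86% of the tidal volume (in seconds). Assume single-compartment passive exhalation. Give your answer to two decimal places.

τ = R × C = 6.5 × 61 mL/cmH2O = 6.5 × 0.061 L/cmH2O = 0.3965 s.
Exhaled fraction f = 1 − e^(−t/τ) → t = −τ·ln(1 − f) = −0.3965·ln(0.14) = 0.7796 s.

0.78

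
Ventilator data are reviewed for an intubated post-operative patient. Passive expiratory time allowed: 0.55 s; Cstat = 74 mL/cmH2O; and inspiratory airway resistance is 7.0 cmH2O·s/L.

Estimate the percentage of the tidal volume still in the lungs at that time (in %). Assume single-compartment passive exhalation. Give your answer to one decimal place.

τ = R × C = 7.0 × 74 mL/cmH2O = 7.0 × 0.074 L/cmH2O = 0.518 s.
Passive exhalation: V(t)/V₀ = e^(−t/τ) = e^(−0.55/0.518) = 0.3458.
Fraction remaining = 0.3458 → 34.58%.

34.6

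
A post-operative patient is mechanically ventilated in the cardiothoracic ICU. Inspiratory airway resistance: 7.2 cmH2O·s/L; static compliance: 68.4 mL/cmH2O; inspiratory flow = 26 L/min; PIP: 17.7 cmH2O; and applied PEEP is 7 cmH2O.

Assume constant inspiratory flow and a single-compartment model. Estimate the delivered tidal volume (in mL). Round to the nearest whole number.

518

Flow: 26 L/min ÷ 60 = 0.4333 L/s.
Equation of motion (constant flow): PIP = Vt/C + R·V̇ + PEEP.
Vt/C = PIP − R·V̇ − PEEP = 17.7 − 3.12 − 7 = 7.58 cmH2O.
Vt = C × 7.58 = 68.4 × 7.58 = 518.47 mL.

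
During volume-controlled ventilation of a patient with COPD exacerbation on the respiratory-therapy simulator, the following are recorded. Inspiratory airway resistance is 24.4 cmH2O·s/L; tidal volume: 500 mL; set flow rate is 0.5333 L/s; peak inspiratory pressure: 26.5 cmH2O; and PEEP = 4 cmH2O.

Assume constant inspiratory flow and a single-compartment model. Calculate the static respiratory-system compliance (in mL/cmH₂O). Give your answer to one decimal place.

52.7

Equation of motion (constant flow): PIP = Vt/C + R·V̇ + PEEP.
Vt/C = PIP − R·V̇ − PEEP = 26.5 − 24.4×0.5333 − 4 = 26.5 − 13.013 − 4 = 9.487 cmH2O.
C = Vt / 9.487 = 500 / 9.487 = 52.704 mL/cmH2O.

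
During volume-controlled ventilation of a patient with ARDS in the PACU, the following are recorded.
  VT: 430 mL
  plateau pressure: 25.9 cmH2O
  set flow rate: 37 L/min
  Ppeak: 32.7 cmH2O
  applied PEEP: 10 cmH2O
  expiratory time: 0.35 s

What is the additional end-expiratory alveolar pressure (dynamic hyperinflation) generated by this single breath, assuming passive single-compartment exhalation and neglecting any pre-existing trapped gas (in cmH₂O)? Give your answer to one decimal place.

Flow: 37 L/min ÷ 60 = 0.6167 L/s.
R = (PIP − Pplat)/V̇ = (32.7 − 25.9) / 0.6167 = 6.8/0.6167 = 11.026 cmH2O·s/L.
C = Vt/(Pplat − PEEP) = 430.0 / (25.9 − 10) = 430.0/15.9 = 27.044 mL/cmH2O.
τ = R × C = 11.026 × 0.02704 L/cmH2O = 0.2981 s.
Fraction remaining = e^(−Te/τ) = e^(−0.35/0.2981) = 0.3091; trapped volume = 430.0 × 0.3091 = 132.91 mL.
Additional alveolar pressure from trapping ≈ V_trapped / C = 132.91 / 27.044 = 4.915 cmH2O.

4.9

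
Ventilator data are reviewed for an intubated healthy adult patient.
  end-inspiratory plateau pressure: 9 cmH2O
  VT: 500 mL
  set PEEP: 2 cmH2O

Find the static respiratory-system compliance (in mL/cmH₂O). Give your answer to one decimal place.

71.4

Cstat = Vt / (Pplat − PEEP) = 500 / (9 − 2) = 500 / 7.0 = 71.429 mL/cmH2O.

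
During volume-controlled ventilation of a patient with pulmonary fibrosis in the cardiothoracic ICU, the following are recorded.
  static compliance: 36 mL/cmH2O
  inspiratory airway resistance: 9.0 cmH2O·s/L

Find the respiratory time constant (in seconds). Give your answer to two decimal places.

τ = R × C = 9.0 × 36 mL/cmH2O = 9.0 × 0.036 L/cmH2O = 0.324 s.

0.32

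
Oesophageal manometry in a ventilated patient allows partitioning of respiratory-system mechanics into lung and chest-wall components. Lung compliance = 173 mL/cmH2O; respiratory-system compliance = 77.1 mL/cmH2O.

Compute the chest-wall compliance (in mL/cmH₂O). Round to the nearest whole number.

139

1/Ccw = 1/Crs − 1/CL.
1/Ccw = 1/77.1 − 1/173 = 0.00719.
Ccw = 139.08 mL/cmH2O.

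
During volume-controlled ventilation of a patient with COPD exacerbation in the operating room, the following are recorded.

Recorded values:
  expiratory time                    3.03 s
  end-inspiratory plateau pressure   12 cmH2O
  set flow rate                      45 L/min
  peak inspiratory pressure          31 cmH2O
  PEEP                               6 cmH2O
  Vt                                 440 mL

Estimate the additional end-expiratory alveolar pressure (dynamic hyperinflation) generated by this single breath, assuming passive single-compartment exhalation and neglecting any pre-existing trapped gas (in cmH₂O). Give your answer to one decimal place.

1.2

Flow: 45 L/min ÷ 60 = 0.75 L/s.
R = (PIP − Pplat)/V̇ = (31 − 12) / 0.75 = 19.0/0.75 = 25.333 cmH2O·s/L.
C = Vt/(Pplat − PEEP) = 440.0 / (12 − 6) = 440.0/6.0 = 73.333 mL/cmH2O.
τ = R × C = 25.333 × 0.07333 L/cmH2O = 1.858 s.
Fraction remaining = e^(−Te/τ) = e^(−3.03/1.858) = 0.1958; trapped volume = 440.0 × 0.1958 = 86.152 mL.
Additional alveolar pressure from trapping ≈ V_trapped / C = 86.152 / 73.333 = 1.175 cmH2O.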